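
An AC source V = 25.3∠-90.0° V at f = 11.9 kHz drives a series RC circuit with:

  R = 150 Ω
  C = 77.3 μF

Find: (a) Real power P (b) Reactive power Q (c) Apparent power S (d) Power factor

Step 1 — Angular frequency: ω = 2π·f = 2π·1.19e+04 = 7.477e+04 rad/s.
Step 2 — Component impedances:
  R: Z = R = 150 Ω
  C: Z = 1/(jωC) = -j/(ω·C) = 0 - j0.173 Ω
Step 3 — Series combination: Z_total = R + C = 150 - j0.173 Ω = 150∠-0.1° Ω.
Step 4 — Source phasor: V = 25.3∠-90.0° V = 0 - j25.3 V.
Step 5 — Current: I = V / Z = 0.0001945 - j0.1687 A = 0.1687∠-89.9° A.
Step 6 — Complex power: S = V·I* = 4.267 - j0.004922 VA.
Step 7 — Real power: P = Re(S) = 4.267 W.
Step 8 — Reactive power: Q = Im(S) = -0.004922 VAR.
Step 9 — Apparent power: |S| = 4.267 VA.
Step 10 — Power factor: PF = P/|S| = 1 (leading).

(a) P = 4.267 W  (b) Q = -0.004922 VAR  (c) S = 4.267 VA  (d) PF = 1 (leading)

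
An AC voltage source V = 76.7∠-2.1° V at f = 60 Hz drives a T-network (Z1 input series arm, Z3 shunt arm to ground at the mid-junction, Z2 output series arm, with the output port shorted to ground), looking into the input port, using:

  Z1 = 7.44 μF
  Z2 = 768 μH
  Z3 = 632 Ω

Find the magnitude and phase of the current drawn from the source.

Step 1 — Angular frequency: ω = 2π·f = 2π·60 = 377 rad/s.
Step 2 — Component impedances:
  Z1: Z = 1/(jωC) = -j/(ω·C) = 0 - j356.5 Ω
  Z2: Z = jωL = j·377·0.000768 = 0 + j0.2895 Ω
  Z3: Z = R = 632 Ω
Step 3 — With the output port shorted to ground, the output series arm Z2 runs from the junction to ground; the shunt arm Z3 also runs from the junction to ground. They appear in parallel: Z3 || Z2 = 0.0001326 + j0.2895 Ω.
Step 4 — Series with input arm Z1: Z_in = Z1 + (Z3 || Z2) = 0.0001326 - j356.2 Ω = 356.2∠-90.0° Ω.
Step 5 — Source phasor: V = 76.7∠-2.1° V = 76.65 - j2.811 V.
Step 6 — Ohm's law: I = V / Z_total = (76.65 - j2.811) / (0.0001326 - j356.2) = 0.00789 + j0.2152 A.
Step 7 — Convert to polar: |I| = 0.2153 A, ∠I = 87.9°.

I = 0.2153∠87.9° A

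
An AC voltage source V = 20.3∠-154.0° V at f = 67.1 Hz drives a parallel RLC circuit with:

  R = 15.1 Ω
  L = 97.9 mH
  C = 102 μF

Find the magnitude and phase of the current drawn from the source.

Step 1 — Angular frequency: ω = 2π·f = 2π·67.1 = 421.6 rad/s.
Step 2 — Component impedances:
  R: Z = R = 15.1 Ω
  L: Z = jωL = j·421.6·0.0979 = 0 + j41.27 Ω
  C: Z = 1/(jωC) = -j/(ω·C) = 0 - j23.25 Ω
Step 3 — Parallel combination: 1/Z_total = 1/R + 1/L + 1/C; Z_total = 13.98 - j3.963 Ω = 14.53∠-15.8° Ω.
Step 4 — Source phasor: V = 20.3∠-154.0° V = -18.25 - j8.899 V.
Step 5 — Ohm's law: I = V / Z_total = (-18.25 - j8.899) / (13.98 - j3.963) = -1.041 - j0.9319 A.
Step 6 — Convert to polar: |I| = 1.397 A, ∠I = -138.2°.

I = 1.397∠-138.2° A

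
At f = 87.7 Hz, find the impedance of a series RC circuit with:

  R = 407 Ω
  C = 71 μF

Step 1 — Angular frequency: ω = 2π·f = 2π·87.7 = 551 rad/s.
Step 2 — Component impedances:
  R: Z = R = 407 Ω
  C: Z = 1/(jωC) = -j/(ω·C) = 0 - j25.56 Ω
Step 3 — Series combination: Z_total = R + C = 407 - j25.56 Ω = 407.8∠-3.6° Ω.

Z = 407 - j25.56 Ω = 407.8∠-3.6° Ω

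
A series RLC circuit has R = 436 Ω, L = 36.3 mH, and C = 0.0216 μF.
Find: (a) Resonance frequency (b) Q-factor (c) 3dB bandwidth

Step 1 — Resonance: ω₀ = 1/√(LC) = 1/√(0.0363·2.16e-08) = 3.571e+04 rad/s.
Step 2 — f₀ = ω₀/(2π) = 5684 Hz.
Step 3 — Series Q: Q = ω₀L/R = 3.571e+04·0.0363/436 = 2.973.
Step 4 — Bandwidth: Δω = ω₀/Q = 1.201e+04 rad/s; BW = Δω/(2π) = 1912 Hz.

(a) f₀ = 5684 Hz  (b) Q = 2.973  (c) BW = 1912 Hz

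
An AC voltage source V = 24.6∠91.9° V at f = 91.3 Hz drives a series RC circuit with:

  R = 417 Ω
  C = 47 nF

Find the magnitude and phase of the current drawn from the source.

Step 1 — Angular frequency: ω = 2π·f = 2π·91.3 = 573.7 rad/s.
Step 2 — Component impedances:
  R: Z = R = 417 Ω
  C: Z = 1/(jωC) = -j/(ω·C) = 0 - j3.709e+04 Ω
Step 3 — Series combination: Z_total = R + C = 417 - j3.709e+04 Ω = 3.709e+04∠-89.4° Ω.
Step 4 — Source phasor: V = 24.6∠91.9° V = -0.8156 + j24.59 V.
Step 5 — Ohm's law: I = V / Z_total = (-0.8156 + j24.59) / (417 - j3.709e+04) = -0.0006631 - j1.454e-05 A.
Step 6 — Convert to polar: |I| = 0.0006632 A, ∠I = -178.7°.

I = 0.0006632∠-178.7° A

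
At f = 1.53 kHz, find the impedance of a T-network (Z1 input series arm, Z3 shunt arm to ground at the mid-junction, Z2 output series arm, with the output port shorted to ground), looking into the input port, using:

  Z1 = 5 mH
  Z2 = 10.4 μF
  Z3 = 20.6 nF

Step 1 — Angular frequency: ω = 2π·f = 2π·1530 = 9613 rad/s.
Step 2 — Component impedances:
  Z1: Z = jωL = j·9613·0.005 = 0 + j48.07 Ω
  Z2: Z = 1/(jωC) = -j/(ω·C) = 0 - j10 Ω
  Z3: Z = 1/(jωC) = -j/(ω·C) = 0 - j5050 Ω
Step 3 — With the output port shorted to ground, the output series arm Z2 runs from the junction to ground; the shunt arm Z3 also runs from the junction to ground. They appear in parallel: Z3 || Z2 = 0 - j9.982 Ω.
Step 4 — Series with input arm Z1: Z_in = Z1 + (Z3 || Z2) = 0 + j38.08 Ω = 38.08∠90.0° Ω.

Z = 0 + j38.08 Ω = 38.08∠90.0° Ω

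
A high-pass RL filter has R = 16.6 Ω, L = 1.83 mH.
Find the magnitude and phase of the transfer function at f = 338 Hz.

Step 1 — Angular frequency: ω = 2π·338 = 2124 rad/s.
Step 2 — Transfer function: H(jω) = jωL/(R + jωL).
Step 3 — Numerator jωL = j·3.886; denominator R + jωL = 16.6 + j3.886.
Step 4 — H = 0.05196 + j0.222.
Step 5 — Magnitude: |H| = 0.228 (-12.8 dB); phase: φ = 76.8°.

|H| = 0.228 (-12.8 dB), φ = 76.8°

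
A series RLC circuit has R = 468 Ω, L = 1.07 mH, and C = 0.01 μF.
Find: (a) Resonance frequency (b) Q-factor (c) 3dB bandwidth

Step 1 — Resonance condition Im(Z)=0 gives ω₀ = 1/√(LC).
Step 2 — ω₀ = 1/√(0.00107·1e-08) = 3.057e+05 rad/s.
Step 3 — f₀ = ω₀/(2π) = 4.866e+04 Hz.
Step 4 — Series Q: Q = ω₀L/R = 3.057e+05·0.00107/468 = 0.6989.
Step 5 — 3dB bandwidth: Δω = ω₀/Q = 4.374e+05 rad/s; BW = Δω/(2π) = 6.961e+04 Hz.

(a) f₀ = 4.866e+04 Hz  (b) Q = 0.6989  (c) BW = 6.961e+04 Hz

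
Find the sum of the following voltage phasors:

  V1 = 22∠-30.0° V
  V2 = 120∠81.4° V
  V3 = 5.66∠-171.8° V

Step 1 — Convert each phasor to rectangular form:
  V1 = 22·(cos(-30.0°) + j·sin(-30.0°)) = 19.05 - j11 V
  V2 = 120·(cos(81.4°) + j·sin(81.4°)) = 17.94 + j118.7 V
  V3 = 5.66·(cos(-171.8°) + j·sin(-171.8°)) = -5.602 - j0.8073 V
Step 2 — Sum components: V_total = 31.39 + j106.8 V.
Step 3 — Convert to polar: |V_total| = 111.4 V, ∠V_total = 73.6°.

V_total = 111.4∠73.6° V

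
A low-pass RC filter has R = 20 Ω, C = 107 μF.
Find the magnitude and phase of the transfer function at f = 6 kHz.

Step 1 — Angular frequency: ω = 2π·6000 = 3.77e+04 rad/s.
Step 2 — Transfer function: H(jω) = 1/(1 + jωRC).
Step 3 — Denominator: 1 + jωRC = 1 + j·3.77e+04·20·0.000107 = 1 + j80.68.
Step 4 — H = 0.0001536 - j0.01239.
Step 5 — Magnitude: |H| = 0.01239 (-38.1 dB); phase: φ = -89.3°.

|H| = 0.01239 (-38.1 dB), φ = -89.3°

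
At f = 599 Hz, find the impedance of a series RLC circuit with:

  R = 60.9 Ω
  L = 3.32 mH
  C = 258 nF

Step 1 — Angular frequency: ω = 2π·f = 2π·599 = 3764 rad/s.
Step 2 — Component impedances:
  R: Z = R = 60.9 Ω
  L: Z = jωL = j·3764·0.00332 = 0 + j12.5 Ω
  C: Z = 1/(jωC) = -j/(ω·C) = 0 - j1030 Ω
Step 3 — Series combination: Z_total = R + L + C = 60.9 - j1017 Ω = 1019∠-86.6° Ω.

Z = 60.9 - j1017 Ω = 1019∠-86.6° Ω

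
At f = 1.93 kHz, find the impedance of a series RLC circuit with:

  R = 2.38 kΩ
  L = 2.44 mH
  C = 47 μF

Step 1 — Angular frequency: ω = 2π·f = 2π·1930 = 1.213e+04 rad/s.
Step 2 — Component impedances:
  R: Z = R = 2380 Ω
  L: Z = jωL = j·1.213e+04·0.00244 = 0 + j29.59 Ω
  C: Z = 1/(jωC) = -j/(ω·C) = 0 - j1.755 Ω
Step 3 — Series combination: Z_total = R + L + C = 2380 + j27.83 Ω = 2380∠0.7° Ω.

Z = 2380 + j27.83 Ω = 2380∠0.7° Ω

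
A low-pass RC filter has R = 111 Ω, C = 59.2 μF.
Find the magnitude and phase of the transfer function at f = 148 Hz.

Step 1 — Angular frequency: ω = 2π·148 = 929.9 rad/s.
Step 2 — Transfer function: H(jω) = 1/(1 + jωRC).
Step 3 — Denominator: 1 + jωRC = 1 + j·929.9·111·5.92e-05 = 1 + j6.111.
Step 4 — H = 0.02608 - j0.1594.
Step 5 — Magnitude: |H| = 0.1615 (-15.8 dB); phase: φ = -80.7°.

|H| = 0.1615 (-15.8 dB), φ = -80.7°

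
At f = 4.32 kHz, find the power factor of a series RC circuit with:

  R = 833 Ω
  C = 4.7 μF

Step 1 — Angular frequency: ω = 2π·f = 2π·4320 = 2.714e+04 rad/s.
Step 2 — Component impedances:
  R: Z = R = 833 Ω
  C: Z = 1/(jωC) = -j/(ω·C) = 0 - j7.839 Ω
Step 3 — Series combination: Z_total = R + C = 833 - j7.839 Ω = 833∠-0.5° Ω.
Step 4 — Power factor: PF = cos(φ) = Re(Z)/|Z| = 833/833 = 1.
Step 5 — Type: Im(Z) = -7.839 ⇒ leading (phase φ = -0.5°).

PF = 1 (leading, φ = -0.5°)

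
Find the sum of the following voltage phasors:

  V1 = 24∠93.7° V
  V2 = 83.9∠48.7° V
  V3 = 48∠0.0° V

Step 1 — Convert each phasor to rectangular form:
  V1 = 24·(cos(93.7°) + j·sin(93.7°)) = -1.549 + j23.95 V
  V2 = 83.9·(cos(48.7°) + j·sin(48.7°)) = 55.37 + j63.03 V
  V3 = 48·(cos(0.0°) + j·sin(0.0°)) = 48 V
Step 2 — Sum components: V_total = 101.8 + j86.98 V.
Step 3 — Convert to polar: |V_total| = 133.9 V, ∠V_total = 40.5°.

V_total = 133.9∠40.5° V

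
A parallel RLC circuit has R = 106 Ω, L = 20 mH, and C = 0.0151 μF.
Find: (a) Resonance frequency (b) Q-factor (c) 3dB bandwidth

Step 1 — Resonance: ω₀ = 1/√(LC) = 1/√(0.02·1.51e-08) = 5.754e+04 rad/s.
Step 2 — f₀ = ω₀/(2π) = 9158 Hz.
Step 3 — Parallel Q: Q = R/(ω₀L) = 106/(5.754e+04·0.02) = 0.0921.
Step 4 — Bandwidth: Δω = ω₀/Q = 6.248e+05 rad/s; BW = Δω/(2π) = 9.943e+04 Hz.

(a) f₀ = 9158 Hz  (b) Q = 0.0921  (c) BW = 9.943e+04 Hz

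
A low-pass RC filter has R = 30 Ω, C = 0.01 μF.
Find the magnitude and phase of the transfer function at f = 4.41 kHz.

Step 1 — Angular frequency: ω = 2π·4410 = 2.771e+04 rad/s.
Step 2 — Transfer function: H(jω) = 1/(1 + jωRC).
Step 3 — Denominator: 1 + jωRC = 1 + j·2.771e+04·30·1e-08 = 1 + j0.008313.
Step 4 — H = 0.9999 - j0.008312.
Step 5 — Magnitude: |H| = 1 (-0.0 dB); phase: φ = -0.5°.

|H| = 1 (-0.0 dB), φ = -0.5°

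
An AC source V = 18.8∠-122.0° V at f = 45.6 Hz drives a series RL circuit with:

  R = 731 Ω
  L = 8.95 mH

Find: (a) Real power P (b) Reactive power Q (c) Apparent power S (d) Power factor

Step 1 — Angular frequency: ω = 2π·f = 2π·45.6 = 286.5 rad/s.
Step 2 — Component impedances:
  R: Z = R = 731 Ω
  L: Z = jωL = j·286.5·0.00895 = 0 + j2.564 Ω
Step 3 — Series combination: Z_total = R + L = 731 + j2.564 Ω = 731∠0.2° Ω.
Step 4 — Source phasor: V = 18.8∠-122.0° V = -9.962 - j15.94 V.
Step 5 — Current: I = V / Z = -0.0137 - j0.02176 A = 0.02572∠-122.2° A.
Step 6 — Complex power: S = V·I* = 0.4835 + j0.001696 VA.
Step 7 — Real power: P = Re(S) = 0.4835 W.
Step 8 — Reactive power: Q = Im(S) = 0.001696 VAR.
Step 9 — Apparent power: |S| = 0.4835 VA.
Step 10 — Power factor: PF = P/|S| = 1 (lagging).

(a) P = 0.4835 W  (b) Q = 0.001696 VAR  (c) S = 0.4835 VA  (d) PF = 1 (lagging)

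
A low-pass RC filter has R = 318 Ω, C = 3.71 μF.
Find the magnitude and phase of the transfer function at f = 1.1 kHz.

Step 1 — Angular frequency: ω = 2π·1100 = 6912 rad/s.
Step 2 — Transfer function: H(jω) = 1/(1 + jωRC).
Step 3 — Denominator: 1 + jωRC = 1 + j·6912·318·3.71e-06 = 1 + j8.154.
Step 4 — H = 0.01482 - j0.1208.
Step 5 — Magnitude: |H| = 0.1217 (-18.3 dB); phase: φ = -83.0°.

|H| = 0.1217 (-18.3 dB), φ = -83.0°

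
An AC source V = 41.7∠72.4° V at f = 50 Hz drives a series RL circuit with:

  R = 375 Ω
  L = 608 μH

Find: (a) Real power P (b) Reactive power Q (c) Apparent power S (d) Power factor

Step 1 — Angular frequency: ω = 2π·f = 2π·50 = 314.2 rad/s.
Step 2 — Component impedances:
  R: Z = R = 375 Ω
  L: Z = jωL = j·314.2·0.000608 = 0 + j0.191 Ω
Step 3 — Series combination: Z_total = R + L = 375 + j0.191 Ω = 375∠0.0° Ω.
Step 4 — Source phasor: V = 41.7∠72.4° V = 12.61 + j39.75 V.
Step 5 — Current: I = V / Z = 0.03368 + j0.106 A = 0.1112∠72.4° A.
Step 6 — Complex power: S = V·I* = 4.637 + j0.002362 VA.
Step 7 — Real power: P = Re(S) = 4.637 W.
Step 8 — Reactive power: Q = Im(S) = 0.002362 VAR.
Step 9 — Apparent power: |S| = 4.637 VA.
Step 10 — Power factor: PF = P/|S| = 1 (lagging).

(a) P = 4.637 W  (b) Q = 0.002362 VAR  (c) S = 4.637 VA  (d) PF = 1 (lagging)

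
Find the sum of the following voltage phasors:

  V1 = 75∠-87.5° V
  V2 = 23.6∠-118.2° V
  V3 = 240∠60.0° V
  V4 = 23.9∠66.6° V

Step 1 — Convert each phasor to rectangular form:
  V1 = 75·(cos(-87.5°) + j·sin(-87.5°)) = 3.271 - j74.93 V
  V2 = 23.6·(cos(-118.2°) + j·sin(-118.2°)) = -11.15 - j20.8 V
  V3 = 240·(cos(60.0°) + j·sin(60.0°)) = 120 + j207.8 V
  V4 = 23.9·(cos(66.6°) + j·sin(66.6°)) = 9.492 + j21.93 V
Step 2 — Sum components: V_total = 121.6 + j134.1 V.
Step 3 — Convert to polar: |V_total| = 181 V, ∠V_total = 47.8°.

V_total = 181∠47.8° V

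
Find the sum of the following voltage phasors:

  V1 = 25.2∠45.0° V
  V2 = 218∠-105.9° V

Step 1 — Convert each phasor to rectangular form:
  V1 = 25.2·(cos(45.0°) + j·sin(45.0°)) = 17.82 + j17.82 V
  V2 = 218·(cos(-105.9°) + j·sin(-105.9°)) = -59.72 - j209.7 V
Step 2 — Sum components: V_total = -41.9 - j191.8 V.
Step 3 — Convert to polar: |V_total| = 196.4 V, ∠V_total = -102.3°.

V_total = 196.4∠-102.3° V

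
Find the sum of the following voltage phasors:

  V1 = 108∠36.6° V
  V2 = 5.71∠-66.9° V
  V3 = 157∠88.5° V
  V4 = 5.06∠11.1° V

Step 1 — Convert each phasor to rectangular form:
  V1 = 108·(cos(36.6°) + j·sin(36.6°)) = 86.7 + j64.39 V
  V2 = 5.71·(cos(-66.9°) + j·sin(-66.9°)) = 2.24 - j5.252 V
  V3 = 157·(cos(88.5°) + j·sin(88.5°)) = 4.11 + j156.9 V
  V4 = 5.06·(cos(11.1°) + j·sin(11.1°)) = 4.965 + j0.9742 V
Step 2 — Sum components: V_total = 98.02 + j217.1 V.
Step 3 — Convert to polar: |V_total| = 238.2 V, ∠V_total = 65.7°.

V_total = 238.2∠65.7° V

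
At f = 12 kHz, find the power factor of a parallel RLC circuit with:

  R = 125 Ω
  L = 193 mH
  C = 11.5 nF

Step 1 — Angular frequency: ω = 2π·f = 2π·1.2e+04 = 7.54e+04 rad/s.
Step 2 — Component impedances:
  R: Z = R = 125 Ω
  L: Z = jωL = j·7.54e+04·0.193 = 0 + j1.455e+04 Ω
  C: Z = 1/(jωC) = -j/(ω·C) = 0 - j1153 Ω
Step 3 — Parallel combination: 1/Z_total = 1/R + 1/L + 1/C; Z_total = 123.8 - j12.35 Ω = 124.4∠-5.7° Ω.
Step 4 — Power factor: PF = cos(φ) = Re(Z)/|Z| = 123.77/124.38 = 0.9951.
Step 5 — Type: Im(Z) = -12.35 ⇒ leading (phase φ = -5.7°).

PF = 0.9951 (leading, φ = -5.7°)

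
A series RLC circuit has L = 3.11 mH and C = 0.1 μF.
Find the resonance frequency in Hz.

Step 1 — Resonance condition Im(Z)=0 gives ω₀ = 1/√(LC).
Step 2 — ω₀ = 1/√(0.00311·1e-07) = 5.67e+04 rad/s.
Step 3 — f₀ = ω₀/(2π) = 9025 Hz.

f₀ = 9025 Hz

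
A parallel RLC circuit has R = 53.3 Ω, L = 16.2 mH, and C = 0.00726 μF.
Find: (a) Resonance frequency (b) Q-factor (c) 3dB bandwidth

Step 1 — Resonance: ω₀ = 1/√(LC) = 1/√(0.0162·7.26e-09) = 9.221e+04 rad/s.
Step 2 — f₀ = ω₀/(2π) = 1.468e+04 Hz.
Step 3 — Parallel Q: Q = R/(ω₀L) = 53.3/(9.221e+04·0.0162) = 0.03568.
Step 4 — Bandwidth: Δω = ω₀/Q = 2.584e+06 rad/s; BW = Δω/(2π) = 4.113e+05 Hz.

(a) f₀ = 1.468e+04 Hz  (b) Q = 0.03568  (c) BW = 4.113e+05 Hz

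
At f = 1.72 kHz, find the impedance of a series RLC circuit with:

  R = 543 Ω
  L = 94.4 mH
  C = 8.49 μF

Step 1 — Angular frequency: ω = 2π·f = 2π·1720 = 1.081e+04 rad/s.
Step 2 — Component impedances:
  R: Z = R = 543 Ω
  L: Z = jωL = j·1.081e+04·0.0944 = 0 + j1020 Ω
  C: Z = 1/(jωC) = -j/(ω·C) = 0 - j10.9 Ω
Step 3 — Series combination: Z_total = R + L + C = 543 + j1009 Ω = 1146∠61.7° Ω.

Z = 543 + j1009 Ω = 1146∠61.7° Ω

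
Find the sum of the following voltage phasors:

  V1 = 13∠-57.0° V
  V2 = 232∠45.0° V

Step 1 — Convert each phasor to rectangular form:
  V1 = 13·(cos(-57.0°) + j·sin(-57.0°)) = 7.08 - j10.9 V
  V2 = 232·(cos(45.0°) + j·sin(45.0°)) = 164 + j164 V
Step 2 — Sum components: V_total = 171.1 + j153.1 V.
Step 3 — Convert to polar: |V_total| = 229.6 V, ∠V_total = 41.8°.

V_total = 229.6∠41.8° V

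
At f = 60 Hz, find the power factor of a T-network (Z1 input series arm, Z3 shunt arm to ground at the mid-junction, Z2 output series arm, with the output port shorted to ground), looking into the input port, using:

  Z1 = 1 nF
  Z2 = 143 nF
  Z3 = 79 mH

Step 1 — Angular frequency: ω = 2π·f = 2π·60 = 377 rad/s.
Step 2 — Component impedances:
  Z1: Z = 1/(jωC) = -j/(ω·C) = 0 - j2.653e+06 Ω
  Z2: Z = 1/(jωC) = -j/(ω·C) = 0 - j1.855e+04 Ω
  Z3: Z = jωL = j·377·0.079 = 0 + j29.78 Ω
Step 3 — With the output port shorted to ground, the output series arm Z2 runs from the junction to ground; the shunt arm Z3 also runs from the junction to ground. They appear in parallel: Z3 || Z2 = 0 + j29.83 Ω.
Step 4 — Series with input arm Z1: Z_in = Z1 + (Z3 || Z2) = 0 - j2.653e+06 Ω = 2.653e+06∠-90.0° Ω.
Step 5 — Power factor: PF = cos(φ) = Re(Z)/|Z| = 0/2.653e+06 = 0.
Step 6 — Type: Im(Z) = -2.653e+06 ⇒ leading (phase φ = -90.0°).

PF = 0 (leading, φ = -90.0°)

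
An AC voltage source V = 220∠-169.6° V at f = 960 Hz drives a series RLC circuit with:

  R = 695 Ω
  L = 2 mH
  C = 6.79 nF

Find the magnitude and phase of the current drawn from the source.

Step 1 — Angular frequency: ω = 2π·f = 2π·960 = 6032 rad/s.
Step 2 — Component impedances:
  R: Z = R = 695 Ω
  L: Z = jωL = j·6032·0.002 = 0 + j12.06 Ω
  C: Z = 1/(jωC) = -j/(ω·C) = 0 - j2.442e+04 Ω
Step 3 — Series combination: Z_total = R + L + C = 695 - j2.44e+04 Ω = 2.441e+04∠-88.4° Ω.
Step 4 — Source phasor: V = 220∠-169.6° V = -216.4 - j39.71 V.
Step 5 — Ohm's law: I = V / Z_total = (-216.4 - j39.71) / (695 - j2.44e+04) = 0.001374 - j0.008906 A.
Step 6 — Convert to polar: |I| = 0.009011 A, ∠I = -81.2°.

I = 0.009011∠-81.2° A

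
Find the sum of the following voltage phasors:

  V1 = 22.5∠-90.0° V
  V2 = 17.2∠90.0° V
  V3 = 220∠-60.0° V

Step 1 — Convert each phasor to rectangular form:
  V1 = 22.5·(cos(-90.0°) + j·sin(-90.0°)) = 0 - j22.5 V
  V2 = 17.2·(cos(90.0°) + j·sin(90.0°)) = 0 + j17.2 V
  V3 = 220·(cos(-60.0°) + j·sin(-60.0°)) = 110 - j190.5 V
Step 2 — Sum components: V_total = 110 - j195.8 V.
Step 3 — Convert to polar: |V_total| = 224.6 V, ∠V_total = -60.7°.

V_total = 224.6∠-60.7° V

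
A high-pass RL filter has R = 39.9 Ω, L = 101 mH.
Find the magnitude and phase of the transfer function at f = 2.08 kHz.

Step 1 — Angular frequency: ω = 2π·2080 = 1.307e+04 rad/s.
Step 2 — Transfer function: H(jω) = jωL/(R + jωL).
Step 3 — Numerator jωL = j·1320; denominator R + jωL = 39.9 + j1320.
Step 4 — H = 0.9991 + j0.0302.
Step 5 — Magnitude: |H| = 0.9995 (-0.0 dB); phase: φ = 1.7°.

|H| = 0.9995 (-0.0 dB), φ = 1.7°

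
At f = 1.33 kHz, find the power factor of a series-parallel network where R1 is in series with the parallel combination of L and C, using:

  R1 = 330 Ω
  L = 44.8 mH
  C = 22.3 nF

Step 1 — Angular frequency: ω = 2π·f = 2π·1330 = 8357 rad/s.
Step 2 — Component impedances:
  R1: Z = R = 330 Ω
  L: Z = jωL = j·8357·0.0448 = 0 + j374.4 Ω
  C: Z = 1/(jωC) = -j/(ω·C) = 0 - j5366 Ω
Step 3 — Parallel branch: L || C = 1/(1/L + 1/C) = 0 + j402.5 Ω.
Step 4 — Series with R1: Z_total = R1 + (L || C) = 330 + j402.5 Ω = 520.5∠50.6° Ω.
Step 5 — Power factor: PF = cos(φ) = Re(Z)/|Z| = 330/520.45 = 0.6341.
Step 6 — Type: Im(Z) = 402.5 ⇒ lagging (phase φ = 50.6°).

PF = 0.6341 (lagging, φ = 50.6°)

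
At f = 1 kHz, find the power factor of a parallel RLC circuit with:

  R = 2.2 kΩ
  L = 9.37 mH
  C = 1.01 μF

Step 1 — Angular frequency: ω = 2π·f = 2π·1000 = 6283 rad/s.
Step 2 — Component impedances:
  R: Z = R = 2200 Ω
  L: Z = jωL = j·6283·0.00937 = 0 + j58.87 Ω
  C: Z = 1/(jωC) = -j/(ω·C) = 0 - j157.6 Ω
Step 3 — Parallel combination: 1/Z_total = 1/R + 1/L + 1/C; Z_total = 4.008 + j93.82 Ω = 93.9∠87.6° Ω.
Step 4 — Power factor: PF = cos(φ) = Re(Z)/|Z| = 4.008/93.9 = 0.04268.
Step 5 — Type: Im(Z) = 93.82 ⇒ lagging (phase φ = 87.6°).

PF = 0.04268 (lagging, φ = 87.6°)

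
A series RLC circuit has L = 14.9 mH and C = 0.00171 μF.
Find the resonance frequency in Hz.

Step 1 — Resonance condition Im(Z)=0 gives ω₀ = 1/√(LC).
Step 2 — ω₀ = 1/√(0.0149·1.71e-09) = 1.981e+05 rad/s.
Step 3 — f₀ = ω₀/(2π) = 3.153e+04 Hz.

f₀ = 3.153e+04 Hz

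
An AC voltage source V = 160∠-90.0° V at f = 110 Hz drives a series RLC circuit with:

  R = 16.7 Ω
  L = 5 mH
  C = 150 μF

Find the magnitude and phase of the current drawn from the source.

Step 1 — Angular frequency: ω = 2π·f = 2π·110 = 691.2 rad/s.
Step 2 — Component impedances:
  R: Z = R = 16.7 Ω
  L: Z = jωL = j·691.2·0.005 = 0 + j3.456 Ω
  C: Z = 1/(jωC) = -j/(ω·C) = 0 - j9.646 Ω
Step 3 — Series combination: Z_total = R + L + C = 16.7 - j6.19 Ω = 17.81∠-20.3° Ω.
Step 4 — Source phasor: V = 160∠-90.0° V = 0 - j160 V.
Step 5 — Ohm's law: I = V / Z_total = (0 - j160) / (16.7 - j6.19) = 3.122 - j8.424 A.
Step 6 — Convert to polar: |I| = 8.984 A, ∠I = -69.7°.

I = 8.984∠-69.7° A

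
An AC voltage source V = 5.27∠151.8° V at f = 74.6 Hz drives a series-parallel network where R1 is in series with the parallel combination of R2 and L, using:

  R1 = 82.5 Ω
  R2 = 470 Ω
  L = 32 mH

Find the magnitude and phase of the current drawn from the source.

Step 1 — Angular frequency: ω = 2π·f = 2π·74.6 = 468.7 rad/s.
Step 2 — Component impedances:
  R1: Z = R = 82.5 Ω
  R2: Z = R = 470 Ω
  L: Z = jωL = j·468.7·0.032 = 0 + j15 Ω
Step 3 — Parallel branch: R2 || L = 1/(1/R2 + 1/L) = 0.4782 + j14.98 Ω.
Step 4 — Series with R1: Z_total = R1 + (R2 || L) = 82.98 + j14.98 Ω = 84.32∠10.2° Ω.
Step 5 — Source phasor: V = 5.27∠151.8° V = -4.644 + j2.49 V.
Step 6 — Ohm's law: I = V / Z_total = (-4.644 + j2.49) / (82.98 + j14.98) = -0.04896 + j0.03885 A.
Step 7 — Convert to polar: |I| = 0.0625 A, ∠I = 141.6°.

I = 0.0625∠141.6° A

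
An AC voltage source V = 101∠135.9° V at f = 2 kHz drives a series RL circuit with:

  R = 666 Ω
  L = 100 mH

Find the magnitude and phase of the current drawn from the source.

Step 1 — Angular frequency: ω = 2π·f = 2π·2000 = 1.257e+04 rad/s.
Step 2 — Component impedances:
  R: Z = R = 666 Ω
  L: Z = jωL = j·1.257e+04·0.1 = 0 + j1257 Ω
Step 3 — Series combination: Z_total = R + L = 666 + j1257 Ω = 1422∠62.1° Ω.
Step 4 — Source phasor: V = 101∠135.9° V = -72.53 + j70.29 V.
Step 5 — Ohm's law: I = V / Z_total = (-72.53 + j70.29) / (666 + j1257) = 0.01979 + j0.0682 A.
Step 6 — Convert to polar: |I| = 0.07102 A, ∠I = 73.8°.

I = 0.07102∠73.8° A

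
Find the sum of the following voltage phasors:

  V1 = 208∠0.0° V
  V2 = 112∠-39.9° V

Step 1 — Convert each phasor to rectangular form:
  V1 = 208·(cos(0.0°) + j·sin(0.0°)) = 208 V
  V2 = 112·(cos(-39.9°) + j·sin(-39.9°)) = 85.92 - j71.84 V
Step 2 — Sum components: V_total = 293.9 - j71.84 V.
Step 3 — Convert to polar: |V_total| = 302.6 V, ∠V_total = -13.7°.

V_total = 302.6∠-13.7° V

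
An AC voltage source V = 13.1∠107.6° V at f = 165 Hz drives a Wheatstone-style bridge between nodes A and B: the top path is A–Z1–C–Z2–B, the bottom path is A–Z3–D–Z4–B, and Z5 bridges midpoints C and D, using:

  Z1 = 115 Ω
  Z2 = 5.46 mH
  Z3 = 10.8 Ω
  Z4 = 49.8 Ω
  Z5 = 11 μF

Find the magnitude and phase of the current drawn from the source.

Step 1 — Angular frequency: ω = 2π·f = 2π·165 = 1037 rad/s.
Step 2 — Component impedances:
  Z1: Z = R = 115 Ω
  Z2: Z = jωL = j·1037·0.00546 = 0 + j5.661 Ω
  Z3: Z = R = 10.8 Ω
  Z4: Z = R = 49.8 Ω
  Z5: Z = 1/(jωC) = -j/(ω·C) = 0 - j87.69 Ω
Step 3 — Bridge requires nodal analysis (the Z5 bridge couples midpoints C and D, so the two paths cannot be reduced to a simple series/parallel combination). Setting node B to ground and injecting 1 A at node A, the 3-node admittance system at A, C, D solves to V_A = Z_AB = 34.32 - j9.543 Ω = 35.63∠-15.5° Ω.
Step 4 — Source phasor: V = 13.1∠107.6° V = -3.961 + j12.49 V.
Step 5 — Ohm's law: I = V / Z_total = (-3.961 + j12.49) / (34.32 - j9.543) = -0.201 + j0.3079 A.
Step 6 — Convert to polar: |I| = 0.3677 A, ∠I = 123.1°.

I = 0.3677∠123.1° A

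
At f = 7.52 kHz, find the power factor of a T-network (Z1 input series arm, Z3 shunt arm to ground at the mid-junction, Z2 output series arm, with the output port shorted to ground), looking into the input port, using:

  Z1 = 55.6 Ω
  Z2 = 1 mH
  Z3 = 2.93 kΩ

Step 1 — Angular frequency: ω = 2π·f = 2π·7520 = 4.725e+04 rad/s.
Step 2 — Component impedances:
  Z1: Z = R = 55.6 Ω
  Z2: Z = jωL = j·4.725e+04·0.001 = 0 + j47.25 Ω
  Z3: Z = R = 2930 Ω
Step 3 — With the output port shorted to ground, the output series arm Z2 runs from the junction to ground; the shunt arm Z3 also runs from the junction to ground. They appear in parallel: Z3 || Z2 = 0.7618 + j47.24 Ω.
Step 4 — Series with input arm Z1: Z_in = Z1 + (Z3 || Z2) = 56.36 + j47.24 Ω = 73.54∠40.0° Ω.
Step 5 — Power factor: PF = cos(φ) = Re(Z)/|Z| = 56.36/73.54 = 0.7664.
Step 6 — Type: Im(Z) = 47.24 ⇒ lagging (phase φ = 40.0°).

PF = 0.7664 (lagging, φ = 40.0°)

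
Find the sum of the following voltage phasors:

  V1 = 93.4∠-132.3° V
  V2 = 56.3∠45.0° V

Step 1 — Convert each phasor to rectangular form:
  V1 = 93.4·(cos(-132.3°) + j·sin(-132.3°)) = -62.86 - j69.08 V
  V2 = 56.3·(cos(45.0°) + j·sin(45.0°)) = 39.81 + j39.81 V
Step 2 — Sum components: V_total = -23.05 - j29.27 V.
Step 3 — Convert to polar: |V_total| = 37.26 V, ∠V_total = -128.2°.

V_total = 37.26∠-128.2° V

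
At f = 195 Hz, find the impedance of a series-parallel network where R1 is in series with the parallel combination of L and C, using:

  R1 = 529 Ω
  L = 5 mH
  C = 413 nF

Step 1 — Angular frequency: ω = 2π·f = 2π·195 = 1225 rad/s.
Step 2 — Component impedances:
  R1: Z = R = 529 Ω
  L: Z = jωL = j·1225·0.005 = 0 + j6.126 Ω
  C: Z = 1/(jωC) = -j/(ω·C) = 0 - j1976 Ω
Step 3 — Parallel branch: L || C = 1/(1/L + 1/C) = 0 + j6.145 Ω.
Step 4 — Series with R1: Z_total = R1 + (L || C) = 529 + j6.145 Ω = 529∠0.7° Ω.

Z = 529 + j6.145 Ω = 529∠0.7° Ω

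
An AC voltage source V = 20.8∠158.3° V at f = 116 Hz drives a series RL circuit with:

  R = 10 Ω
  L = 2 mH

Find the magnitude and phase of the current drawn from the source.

Step 1 — Angular frequency: ω = 2π·f = 2π·116 = 728.8 rad/s.
Step 2 — Component impedances:
  R: Z = R = 10 Ω
  L: Z = jωL = j·728.8·0.002 = 0 + j1.458 Ω
Step 3 — Series combination: Z_total = R + L = 10 + j1.458 Ω = 10.11∠8.3° Ω.
Step 4 — Source phasor: V = 20.8∠158.3° V = -19.33 + j7.691 V.
Step 5 — Ohm's law: I = V / Z_total = (-19.33 + j7.691) / (10 + j1.458) = -1.783 + j1.029 A.
Step 6 — Convert to polar: |I| = 2.058 A, ∠I = 150.0°.

I = 2.058∠150.0° A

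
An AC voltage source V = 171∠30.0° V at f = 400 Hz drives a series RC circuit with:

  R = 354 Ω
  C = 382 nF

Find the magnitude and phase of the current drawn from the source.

Step 1 — Angular frequency: ω = 2π·f = 2π·400 = 2513 rad/s.
Step 2 — Component impedances:
  R: Z = R = 354 Ω
  C: Z = 1/(jωC) = -j/(ω·C) = 0 - j1042 Ω
Step 3 — Series combination: Z_total = R + C = 354 - j1042 Ω = 1100∠-71.2° Ω.
Step 4 — Source phasor: V = 171∠30.0° V = 148.1 + j85.5 V.
Step 5 — Ohm's law: I = V / Z_total = (148.1 + j85.5) / (354 - j1042) = -0.03027 + j0.1525 A.
Step 6 — Convert to polar: |I| = 0.1554 A, ∠I = 101.2°.

I = 0.1554∠101.2° A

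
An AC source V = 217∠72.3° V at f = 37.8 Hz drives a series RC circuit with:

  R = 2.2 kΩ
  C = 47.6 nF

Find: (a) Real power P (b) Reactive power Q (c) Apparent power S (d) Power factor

Step 1 — Angular frequency: ω = 2π·f = 2π·37.8 = 237.5 rad/s.
Step 2 — Component impedances:
  R: Z = R = 2200 Ω
  C: Z = 1/(jωC) = -j/(ω·C) = 0 - j8.845e+04 Ω
Step 3 — Series combination: Z_total = R + C = 2200 - j8.845e+04 Ω = 8.848e+04∠-88.6° Ω.
Step 4 — Source phasor: V = 217∠72.3° V = 65.98 + j206.7 V.
Step 5 — Current: I = V / Z = -0.002317 + j0.0008035 A = 0.002452∠160.9° A.
Step 6 — Complex power: S = V·I* = 0.01323 - j0.532 VA.
Step 7 — Real power: P = Re(S) = 0.01323 W.
Step 8 — Reactive power: Q = Im(S) = -0.532 VAR.
Step 9 — Apparent power: |S| = 0.5322 VA.
Step 10 — Power factor: PF = P/|S| = 0.02486 (leading).

(a) P = 0.01323 W  (b) Q = -0.532 VAR  (c) S = 0.5322 VA  (d) PF = 0.02486 (leading)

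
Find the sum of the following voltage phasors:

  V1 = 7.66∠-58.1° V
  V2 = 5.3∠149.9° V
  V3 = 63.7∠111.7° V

Step 1 — Convert each phasor to rectangular form:
  V1 = 7.66·(cos(-58.1°) + j·sin(-58.1°)) = 4.048 - j6.503 V
  V2 = 5.3·(cos(149.9°) + j·sin(149.9°)) = -4.585 + j2.658 V
  V3 = 63.7·(cos(111.7°) + j·sin(111.7°)) = -23.55 + j59.19 V
Step 2 — Sum components: V_total = -24.09 + j55.34 V.
Step 3 — Convert to polar: |V_total| = 60.36 V, ∠V_total = 113.5°.

V_total = 60.36∠113.5° V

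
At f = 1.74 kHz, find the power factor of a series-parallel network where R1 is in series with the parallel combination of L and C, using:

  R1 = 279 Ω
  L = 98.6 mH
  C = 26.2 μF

Step 1 — Angular frequency: ω = 2π·f = 2π·1740 = 1.093e+04 rad/s.
Step 2 — Component impedances:
  R1: Z = R = 279 Ω
  L: Z = jωL = j·1.093e+04·0.0986 = 0 + j1078 Ω
  C: Z = 1/(jωC) = -j/(ω·C) = 0 - j3.491 Ω
Step 3 — Parallel branch: L || C = 1/(1/L + 1/C) = 0 - j3.503 Ω.
Step 4 — Series with R1: Z_total = R1 + (L || C) = 279 - j3.503 Ω = 279∠-0.7° Ω.
Step 5 — Power factor: PF = cos(φ) = Re(Z)/|Z| = 279/279.02 = 0.9999.
Step 6 — Type: Im(Z) = -3.503 ⇒ leading (phase φ = -0.7°).

PF = 0.9999 (leading, φ = -0.7°)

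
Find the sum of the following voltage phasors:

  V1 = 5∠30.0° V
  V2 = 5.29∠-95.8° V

Step 1 — Convert each phasor to rectangular form:
  V1 = 5·(cos(30.0°) + j·sin(30.0°)) = 4.33 + j2.5 V
  V2 = 5.29·(cos(-95.8°) + j·sin(-95.8°)) = -0.5346 - j5.263 V
Step 2 — Sum components: V_total = 3.796 - j2.763 V.
Step 3 — Convert to polar: |V_total| = 4.695 V, ∠V_total = -36.1°.

V_total = 4.695∠-36.1° V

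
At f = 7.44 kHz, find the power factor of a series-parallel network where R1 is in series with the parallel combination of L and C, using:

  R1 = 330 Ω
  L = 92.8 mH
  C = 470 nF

Step 1 — Angular frequency: ω = 2π·f = 2π·7440 = 4.675e+04 rad/s.
Step 2 — Component impedances:
  R1: Z = R = 330 Ω
  L: Z = jωL = j·4.675e+04·0.0928 = 0 + j4338 Ω
  C: Z = 1/(jωC) = -j/(ω·C) = 0 - j45.51 Ω
Step 3 — Parallel branch: L || C = 1/(1/L + 1/C) = 0 - j46 Ω.
Step 4 — Series with R1: Z_total = R1 + (L || C) = 330 - j46 Ω = 333.2∠-7.9° Ω.
Step 5 — Power factor: PF = cos(φ) = Re(Z)/|Z| = 330/333.2 = 0.9904.
Step 6 — Type: Im(Z) = -46 ⇒ leading (phase φ = -7.9°).

PF = 0.9904 (leading, φ = -7.9°)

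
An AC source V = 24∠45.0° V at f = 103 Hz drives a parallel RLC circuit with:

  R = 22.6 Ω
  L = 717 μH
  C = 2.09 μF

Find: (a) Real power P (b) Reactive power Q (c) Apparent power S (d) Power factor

Step 1 — Angular frequency: ω = 2π·f = 2π·103 = 647.2 rad/s.
Step 2 — Component impedances:
  R: Z = R = 22.6 Ω
  L: Z = jωL = j·647.2·0.000717 = 0 + j0.464 Ω
  C: Z = 1/(jωC) = -j/(ω·C) = 0 - j739.3 Ω
Step 3 — Parallel combination: 1/Z_total = 1/R + 1/L + 1/C; Z_total = 0.009535 + j0.4641 Ω = 0.4642∠88.8° Ω.
Step 4 — Source phasor: V = 24∠45.0° V = 16.97 + j16.97 V.
Step 5 — Current: I = V / Z = 37.3 - j35.8 A = 51.7∠-43.8° A.
Step 6 — Complex power: S = V·I* = 25.49 + j1241 VA.
Step 7 — Real power: P = Re(S) = 25.49 W.
Step 8 — Reactive power: Q = Im(S) = 1241 VAR.
Step 9 — Apparent power: |S| = 1241 VA.
Step 10 — Power factor: PF = P/|S| = 0.02054 (lagging).

(a) P = 25.49 W  (b) Q = 1241 VAR  (c) S = 1241 VA  (d) PF = 0.02054 (lagging)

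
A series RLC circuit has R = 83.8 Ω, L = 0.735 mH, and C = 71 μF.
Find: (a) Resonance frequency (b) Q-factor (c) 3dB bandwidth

Step 1 — Resonance condition Im(Z)=0 gives ω₀ = 1/√(LC).
Step 2 — ω₀ = 1/√(0.000735·7.1e-05) = 4378 rad/s.
Step 3 — f₀ = ω₀/(2π) = 696.7 Hz.
Step 4 — Series Q: Q = ω₀L/R = 4378·0.000735/83.8 = 0.03839.
Step 5 — 3dB bandwidth: Δω = ω₀/Q = 1.14e+05 rad/s; BW = Δω/(2π) = 1.815e+04 Hz.

(a) f₀ = 696.7 Hz  (b) Q = 0.03839  (c) BW = 1.815e+04 Hz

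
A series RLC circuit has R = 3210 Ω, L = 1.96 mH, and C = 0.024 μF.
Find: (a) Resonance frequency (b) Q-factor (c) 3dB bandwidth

Step 1 — Resonance: ω₀ = 1/√(LC) = 1/√(0.00196·2.4e-08) = 1.458e+05 rad/s.
Step 2 — f₀ = ω₀/(2π) = 2.321e+04 Hz.
Step 3 — Series Q: Q = ω₀L/R = 1.458e+05·0.00196/3210 = 0.08903.
Step 4 — Bandwidth: Δω = ω₀/Q = 1.638e+06 rad/s; BW = Δω/(2π) = 2.607e+05 Hz.

(a) f₀ = 2.321e+04 Hz  (b) Q = 0.08903  (c) BW = 2.607e+05 Hz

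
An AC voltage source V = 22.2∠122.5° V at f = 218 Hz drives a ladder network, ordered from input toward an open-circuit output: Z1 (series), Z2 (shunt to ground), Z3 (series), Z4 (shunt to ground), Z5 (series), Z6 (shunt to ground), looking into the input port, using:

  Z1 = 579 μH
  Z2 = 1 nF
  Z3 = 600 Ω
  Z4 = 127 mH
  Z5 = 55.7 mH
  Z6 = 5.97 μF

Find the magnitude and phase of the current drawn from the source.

Step 1 — Angular frequency: ω = 2π·f = 2π·218 = 1370 rad/s.
Step 2 — Component impedances:
  Z1: Z = jωL = j·1370·0.000579 = 0 + j0.7931 Ω
  Z2: Z = 1/(jωC) = -j/(ω·C) = 0 - j7.301e+05 Ω
  Z3: Z = R = 600 Ω
  Z4: Z = jωL = j·1370·0.127 = 0 + j174 Ω
  Z5: Z = jωL = j·1370·0.0557 = 0 + j76.29 Ω
  Z6: Z = 1/(jωC) = -j/(ω·C) = 0 - j122.3 Ω
Step 3 — Ladder network (open output): work backward from the far end, alternating series and parallel combinations. Z_in = 599.9 - j62.22 Ω = 603.1∠-5.9° Ω.
Step 4 — Source phasor: V = 22.2∠122.5° V = -11.93 + j18.72 V.
Step 5 — Ohm's law: I = V / Z_total = (-11.93 + j18.72) / (599.9 - j62.22) = -0.02287 + j0.02884 A.
Step 6 — Convert to polar: |I| = 0.03681 A, ∠I = 128.4°.

I = 0.03681∠128.4° A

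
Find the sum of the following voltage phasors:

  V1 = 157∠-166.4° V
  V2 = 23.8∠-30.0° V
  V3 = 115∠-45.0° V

Step 1 — Convert each phasor to rectangular form:
  V1 = 157·(cos(-166.4°) + j·sin(-166.4°)) = -152.6 - j36.92 V
  V2 = 23.8·(cos(-30.0°) + j·sin(-30.0°)) = 20.61 - j11.9 V
  V3 = 115·(cos(-45.0°) + j·sin(-45.0°)) = 81.32 - j81.32 V
Step 2 — Sum components: V_total = -50.67 - j130.1 V.
Step 3 — Convert to polar: |V_total| = 139.7 V, ∠V_total = -111.3°.

V_total = 139.7∠-111.3° V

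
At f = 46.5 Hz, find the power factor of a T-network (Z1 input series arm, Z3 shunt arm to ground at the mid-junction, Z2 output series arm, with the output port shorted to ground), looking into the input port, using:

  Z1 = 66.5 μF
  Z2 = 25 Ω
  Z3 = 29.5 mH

Step 1 — Angular frequency: ω = 2π·f = 2π·46.5 = 292.2 rad/s.
Step 2 — Component impedances:
  Z1: Z = 1/(jωC) = -j/(ω·C) = 0 - j51.47 Ω
  Z2: Z = R = 25 Ω
  Z3: Z = jωL = j·292.2·0.0295 = 0 + j8.619 Ω
Step 3 — With the output port shorted to ground, the output series arm Z2 runs from the junction to ground; the shunt arm Z3 also runs from the junction to ground. They appear in parallel: Z3 || Z2 = 2.656 + j7.703 Ω.
Step 4 — Series with input arm Z1: Z_in = Z1 + (Z3 || Z2) = 2.656 - j43.77 Ω = 43.85∠-86.5° Ω.
Step 5 — Power factor: PF = cos(φ) = Re(Z)/|Z| = 2.656/43.85 = 0.06057.
Step 6 — Type: Im(Z) = -43.77 ⇒ leading (phase φ = -86.5°).

PF = 0.06057 (leading, φ = -86.5°)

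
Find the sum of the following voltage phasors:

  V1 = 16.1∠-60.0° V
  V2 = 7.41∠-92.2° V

Step 1 — Convert each phasor to rectangular form:
  V1 = 16.1·(cos(-60.0°) + j·sin(-60.0°)) = 8.05 - j13.94 V
  V2 = 7.41·(cos(-92.2°) + j·sin(-92.2°)) = -0.2845 - j7.405 V
Step 2 — Sum components: V_total = 7.766 - j21.35 V.
Step 3 — Convert to polar: |V_total| = 22.72 V, ∠V_total = -70.0°.

V_total = 22.72∠-70.0° V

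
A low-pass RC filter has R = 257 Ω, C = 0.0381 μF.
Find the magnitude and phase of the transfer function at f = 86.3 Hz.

Step 1 — Angular frequency: ω = 2π·86.3 = 542.2 rad/s.
Step 2 — Transfer function: H(jω) = 1/(1 + jωRC).
Step 3 — Denominator: 1 + jωRC = 1 + j·542.2·257·3.81e-08 = 1 + j0.005309.
Step 4 — H = 1 - j0.005309.
Step 5 — Magnitude: |H| = 1 (-0.0 dB); phase: φ = -0.3°.

|H| = 1 (-0.0 dB), φ = -0.3°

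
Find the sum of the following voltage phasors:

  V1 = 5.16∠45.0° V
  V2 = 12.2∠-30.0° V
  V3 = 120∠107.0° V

Step 1 — Convert each phasor to rectangular form:
  V1 = 5.16·(cos(45.0°) + j·sin(45.0°)) = 3.649 + j3.649 V
  V2 = 12.2·(cos(-30.0°) + j·sin(-30.0°)) = 10.57 - j6.1 V
  V3 = 120·(cos(107.0°) + j·sin(107.0°)) = -35.08 + j114.8 V
Step 2 — Sum components: V_total = -20.87 + j112.3 V.
Step 3 — Convert to polar: |V_total| = 114.2 V, ∠V_total = 100.5°.

V_total = 114.2∠100.5° V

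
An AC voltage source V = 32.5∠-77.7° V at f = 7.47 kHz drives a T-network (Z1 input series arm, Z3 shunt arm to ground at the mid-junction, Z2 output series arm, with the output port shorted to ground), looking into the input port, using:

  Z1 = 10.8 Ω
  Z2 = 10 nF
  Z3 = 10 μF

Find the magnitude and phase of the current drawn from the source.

Step 1 — Angular frequency: ω = 2π·f = 2π·7470 = 4.694e+04 rad/s.
Step 2 — Component impedances:
  Z1: Z = R = 10.8 Ω
  Z2: Z = 1/(jωC) = -j/(ω·C) = 0 - j2131 Ω
  Z3: Z = 1/(jωC) = -j/(ω·C) = 0 - j2.131 Ω
Step 3 — With the output port shorted to ground, the output series arm Z2 runs from the junction to ground; the shunt arm Z3 also runs from the junction to ground. They appear in parallel: Z3 || Z2 = 0 - j2.128 Ω.
Step 4 — Series with input arm Z1: Z_in = Z1 + (Z3 || Z2) = 10.8 - j2.128 Ω = 11.01∠-11.1° Ω.
Step 5 — Source phasor: V = 32.5∠-77.7° V = 6.923 - j31.75 V.
Step 6 — Ohm's law: I = V / Z_total = (6.923 - j31.75) / (10.8 - j2.128) = 1.175 - j2.709 A.
Step 7 — Convert to polar: |I| = 2.952 A, ∠I = -66.6°.

I = 2.952∠-66.6° A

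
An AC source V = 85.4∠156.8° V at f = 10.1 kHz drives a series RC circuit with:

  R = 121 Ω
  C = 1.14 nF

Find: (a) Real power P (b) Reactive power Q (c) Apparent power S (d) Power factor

Step 1 — Angular frequency: ω = 2π·f = 2π·1.01e+04 = 6.346e+04 rad/s.
Step 2 — Component impedances:
  R: Z = R = 121 Ω
  C: Z = 1/(jωC) = -j/(ω·C) = 0 - j1.382e+04 Ω
Step 3 — Series combination: Z_total = R + C = 121 - j1.382e+04 Ω = 1.382e+04∠-89.5° Ω.
Step 4 — Source phasor: V = 85.4∠156.8° V = -78.49 + j33.64 V.
Step 5 — Current: I = V / Z = -0.002483 - j0.005657 A = 0.006178∠-113.7° A.
Step 6 — Complex power: S = V·I* = 0.004618 - j0.5276 VA.
Step 7 — Real power: P = Re(S) = 0.004618 W.
Step 8 — Reactive power: Q = Im(S) = -0.5276 VAR.
Step 9 — Apparent power: |S| = 0.5276 VA.
Step 10 — Power factor: PF = P/|S| = 0.008753 (leading).

(a) P = 0.004618 W  (b) Q = -0.5276 VAR  (c) S = 0.5276 VA  (d) PF = 0.008753 (leading)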